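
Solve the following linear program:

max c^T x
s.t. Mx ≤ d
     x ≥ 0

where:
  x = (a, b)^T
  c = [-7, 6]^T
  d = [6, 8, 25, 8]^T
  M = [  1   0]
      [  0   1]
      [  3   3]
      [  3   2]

Evaluate the objective at each vertex of the feasible region:
  z(0, 0) = 0
  z(2.667, 0) = -18.67
  z(0, 4) = 24  ←
The maximum is at a = 0, b = 4.

a = 0, b = 4, z = 24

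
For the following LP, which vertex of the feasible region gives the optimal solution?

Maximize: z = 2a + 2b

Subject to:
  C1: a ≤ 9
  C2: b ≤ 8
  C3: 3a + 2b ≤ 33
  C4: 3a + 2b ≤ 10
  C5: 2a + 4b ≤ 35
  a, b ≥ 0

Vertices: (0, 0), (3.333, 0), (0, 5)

Evaluate the objective at each vertex of the feasible region:
  z(0, 0) = 0
  z(3.333, 0) = 6.667
  z(0, 5) = 10  ←
The maximum is at a = 0, b = 5.

(0, 5)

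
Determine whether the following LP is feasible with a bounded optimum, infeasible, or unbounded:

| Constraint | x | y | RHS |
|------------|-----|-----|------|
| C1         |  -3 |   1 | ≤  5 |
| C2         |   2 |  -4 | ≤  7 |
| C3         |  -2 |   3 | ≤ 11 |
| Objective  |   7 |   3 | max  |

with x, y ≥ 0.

Unbounded (objective can increase without bound)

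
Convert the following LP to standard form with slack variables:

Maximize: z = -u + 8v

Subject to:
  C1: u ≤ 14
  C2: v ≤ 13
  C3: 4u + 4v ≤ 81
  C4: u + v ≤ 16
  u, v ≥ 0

max z = -u + 8v

s.t.
  u + s1 = 14
  v + s2 = 13
  4u + 4v + s3 = 81
  u + v + s4 = 16
  u, v, s1, s2, s3, s4 ≥ 0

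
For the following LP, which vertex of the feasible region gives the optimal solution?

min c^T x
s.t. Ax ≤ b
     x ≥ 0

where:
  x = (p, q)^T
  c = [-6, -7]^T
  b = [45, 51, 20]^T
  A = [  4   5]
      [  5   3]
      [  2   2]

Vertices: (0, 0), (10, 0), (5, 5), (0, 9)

Evaluate the objective at each vertex of the feasible region:
  z(0, 0) = 0
  z(10, 0) = -60
  z(5, 5) = -65  ←
  z(0, 9) = -63
The minimum is at p = 5, q = 5.

(5, 5)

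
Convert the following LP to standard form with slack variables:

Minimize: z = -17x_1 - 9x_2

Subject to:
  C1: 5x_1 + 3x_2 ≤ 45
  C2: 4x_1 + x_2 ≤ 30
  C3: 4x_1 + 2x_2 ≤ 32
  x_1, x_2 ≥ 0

min z = -17x_1 - 9x_2

s.t.
  5x_1 + 3x_2 + s1 = 45
  4x_1 + x_2 + s2 = 30
  4x_1 + 2x_2 + s3 = 32
  x_1, x_2, s1, s2, s3 ≥ 0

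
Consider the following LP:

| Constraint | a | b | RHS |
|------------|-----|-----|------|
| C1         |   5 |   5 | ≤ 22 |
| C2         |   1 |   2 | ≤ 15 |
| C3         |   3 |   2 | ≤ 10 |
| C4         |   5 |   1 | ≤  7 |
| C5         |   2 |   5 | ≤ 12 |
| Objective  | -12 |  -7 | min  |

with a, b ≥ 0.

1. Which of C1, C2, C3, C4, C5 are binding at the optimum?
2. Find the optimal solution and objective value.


1. C4, C5
2. a = 1, b = 2, z = -26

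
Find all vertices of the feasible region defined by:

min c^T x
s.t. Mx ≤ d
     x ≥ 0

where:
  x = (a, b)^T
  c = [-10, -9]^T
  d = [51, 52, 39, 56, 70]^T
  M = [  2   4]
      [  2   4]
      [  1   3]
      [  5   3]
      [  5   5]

(0, 0), (11.2, 0), (7, 7), (2.5, 11.5), (0, 12.75)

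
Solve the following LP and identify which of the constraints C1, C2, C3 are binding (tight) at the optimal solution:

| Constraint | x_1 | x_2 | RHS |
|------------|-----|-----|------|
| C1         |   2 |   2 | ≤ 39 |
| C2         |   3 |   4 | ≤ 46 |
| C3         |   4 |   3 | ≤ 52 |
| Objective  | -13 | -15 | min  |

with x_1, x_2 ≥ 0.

At x_1 = 10, x_2 = 4, compute slack b - a·x for each constraint:
  C1: 39 − 28 = 11  (slack)
  C2: 46 − 46 = 0  (binding)
  C3: 52 − 52 = 0  (binding)

Optimal: x_1 = 10, x_2 = 4
Binding: C2, C3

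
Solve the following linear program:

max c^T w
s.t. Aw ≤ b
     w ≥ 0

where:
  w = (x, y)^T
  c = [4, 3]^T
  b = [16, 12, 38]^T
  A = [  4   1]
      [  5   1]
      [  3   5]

Evaluate the objective at each vertex of the feasible region:
  z(0, 0) = 0
  z(2.4, 0) = 9.6
  z(1, 7) = 25  ←
  z(0, 7.6) = 22.8
The maximum is at x = 1, y = 7.

x = 1, y = 7, z = 25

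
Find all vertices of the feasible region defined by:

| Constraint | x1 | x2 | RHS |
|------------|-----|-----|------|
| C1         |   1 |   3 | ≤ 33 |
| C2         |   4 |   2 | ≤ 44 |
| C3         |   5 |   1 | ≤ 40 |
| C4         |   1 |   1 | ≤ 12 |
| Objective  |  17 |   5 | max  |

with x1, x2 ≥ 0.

(0, 0), (8, 0), (7, 5), (1.5, 10.5), (0, 11)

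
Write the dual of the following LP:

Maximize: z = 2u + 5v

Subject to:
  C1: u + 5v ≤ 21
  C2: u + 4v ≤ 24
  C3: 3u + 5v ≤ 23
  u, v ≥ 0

Primal max cᵀx s.t. Ax ≤ b, x ≥ 0  →  Dual min bᵀy s.t. Aᵀy ≥ c, y ≥ 0.

Minimize: z = 21y1 + 24y2 + 23y3

Subject to:
  y1 + y2 + 3y3 ≥ 2
  5y1 + 4y2 + 5y3 ≥ 5
  y1, y2, y3 ≥ 0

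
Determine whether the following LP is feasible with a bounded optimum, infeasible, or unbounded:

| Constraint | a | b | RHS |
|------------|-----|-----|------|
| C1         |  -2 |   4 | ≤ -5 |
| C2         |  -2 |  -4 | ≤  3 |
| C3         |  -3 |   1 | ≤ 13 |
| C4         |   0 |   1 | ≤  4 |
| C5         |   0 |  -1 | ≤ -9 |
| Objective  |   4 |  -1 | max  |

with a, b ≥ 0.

Infeasible (no feasible solution exists)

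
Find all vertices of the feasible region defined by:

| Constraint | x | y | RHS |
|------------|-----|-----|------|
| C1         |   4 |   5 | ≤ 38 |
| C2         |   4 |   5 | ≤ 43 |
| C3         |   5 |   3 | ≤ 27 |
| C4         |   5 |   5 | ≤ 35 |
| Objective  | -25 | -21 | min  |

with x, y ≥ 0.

(0, 0), (5.4, 0), (3, 4), (0, 7)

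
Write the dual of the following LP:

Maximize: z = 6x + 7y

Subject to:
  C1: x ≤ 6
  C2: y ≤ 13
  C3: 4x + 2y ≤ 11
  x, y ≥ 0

Primal max cᵀx s.t. Ax ≤ b, x ≥ 0  →  Dual min bᵀy s.t. Aᵀy ≥ c, y ≥ 0.

Minimize: z = 6y1 + 13y2 + 11y3

Subject to:
  y1 + 4y3 ≥ 6
  y2 + 2y3 ≥ 7
  y1, y2, y3 ≥ 0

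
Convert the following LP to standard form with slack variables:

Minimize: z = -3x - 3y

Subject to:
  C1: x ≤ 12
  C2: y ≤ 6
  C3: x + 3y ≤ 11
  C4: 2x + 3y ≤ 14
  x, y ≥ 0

min z = -3x - 3y

s.t.
  x + s1 = 12
  y + s2 = 6
  x + 3y + s3 = 11
  2x + 3y + s4 = 14
  x, y, s1, s2, s3, s4 ≥ 0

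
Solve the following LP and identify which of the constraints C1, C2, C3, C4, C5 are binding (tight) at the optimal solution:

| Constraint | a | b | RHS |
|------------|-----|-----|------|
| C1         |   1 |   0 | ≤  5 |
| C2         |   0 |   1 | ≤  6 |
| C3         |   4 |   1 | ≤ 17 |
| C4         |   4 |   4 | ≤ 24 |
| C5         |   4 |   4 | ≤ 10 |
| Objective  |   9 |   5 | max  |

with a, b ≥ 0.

At a = 2.5, b = 0, compute slack b - a·x for each constraint:
  C1: 5 − 2.5 = 2.5  (slack)
  C2: 6 − 0 = 6  (slack)
  C3: 17 − 10 = 7  (slack)
  C4: 24 − 10 = 14  (slack)
  C5: 10 − 10 = 0  (binding)

Optimal: a = 2.5, b = 0
Binding: C5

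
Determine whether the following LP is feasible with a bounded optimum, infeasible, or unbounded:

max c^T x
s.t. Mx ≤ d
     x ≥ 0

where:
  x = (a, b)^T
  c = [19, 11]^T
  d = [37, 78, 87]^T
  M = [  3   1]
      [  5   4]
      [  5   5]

Feasible with a bounded optimal solution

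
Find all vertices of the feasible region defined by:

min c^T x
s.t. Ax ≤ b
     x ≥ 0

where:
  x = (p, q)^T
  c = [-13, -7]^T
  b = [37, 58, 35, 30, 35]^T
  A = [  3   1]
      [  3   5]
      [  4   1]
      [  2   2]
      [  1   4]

(0, 0), (8.75, 0), (7, 7), (0, 8.75)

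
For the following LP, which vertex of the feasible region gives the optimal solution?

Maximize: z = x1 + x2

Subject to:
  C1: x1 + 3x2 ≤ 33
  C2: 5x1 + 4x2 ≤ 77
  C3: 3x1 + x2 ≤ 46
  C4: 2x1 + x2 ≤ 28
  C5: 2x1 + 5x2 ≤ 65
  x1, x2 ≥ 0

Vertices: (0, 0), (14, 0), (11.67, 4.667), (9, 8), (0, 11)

Evaluate the objective at each vertex of the feasible region:
  z(0, 0) = 0
  z(14, 0) = 14
  z(11.67, 4.667) = 16.33
  z(9, 8) = 17  ←
  z(0, 11) = 11
The maximum is at x1 = 9, x2 = 8.

(9, 8)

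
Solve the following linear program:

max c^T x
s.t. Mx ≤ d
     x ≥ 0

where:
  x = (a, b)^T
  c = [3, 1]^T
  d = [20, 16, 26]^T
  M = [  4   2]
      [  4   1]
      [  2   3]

Evaluate the objective at each vertex of the feasible region:
  z(0, 0) = 0
  z(4, 0) = 12
  z(3, 4) = 13  ←
  z(1, 8) = 11
  z(0, 8.667) = 8.667
The maximum is at a = 3, b = 4.

a = 3, b = 4, z = 13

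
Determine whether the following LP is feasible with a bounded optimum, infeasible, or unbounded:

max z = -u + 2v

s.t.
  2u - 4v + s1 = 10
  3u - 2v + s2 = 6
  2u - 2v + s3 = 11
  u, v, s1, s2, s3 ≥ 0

Unbounded (objective can increase without bound)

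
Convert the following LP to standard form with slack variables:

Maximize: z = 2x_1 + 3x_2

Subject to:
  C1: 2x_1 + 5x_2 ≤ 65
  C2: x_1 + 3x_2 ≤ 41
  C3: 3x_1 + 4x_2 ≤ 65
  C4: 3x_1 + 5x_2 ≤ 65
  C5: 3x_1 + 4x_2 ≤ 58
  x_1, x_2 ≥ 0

max z = 2x_1 + 3x_2

s.t.
  2x_1 + 5x_2 + s1 = 65
  x_1 + 3x_2 + s2 = 41
  3x_1 + 4x_2 + s3 = 65
  3x_1 + 5x_2 + s4 = 65
  3x_1 + 4x_2 + s5 = 58
  x_1, x_2, s1, s2, s3, s4, s5 ≥ 0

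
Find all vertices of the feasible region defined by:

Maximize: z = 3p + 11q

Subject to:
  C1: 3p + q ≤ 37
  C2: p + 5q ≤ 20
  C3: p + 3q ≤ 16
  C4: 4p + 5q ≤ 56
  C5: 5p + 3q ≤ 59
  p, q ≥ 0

(0, 0), (11.8, 0), (10.75, 1.75), (10, 2), (0, 4)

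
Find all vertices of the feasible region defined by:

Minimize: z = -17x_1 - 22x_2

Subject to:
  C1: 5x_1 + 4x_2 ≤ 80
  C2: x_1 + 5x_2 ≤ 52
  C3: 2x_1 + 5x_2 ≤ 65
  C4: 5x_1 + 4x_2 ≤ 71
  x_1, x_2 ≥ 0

(0, 0), (14.2, 0), (7, 9), (0, 10.4)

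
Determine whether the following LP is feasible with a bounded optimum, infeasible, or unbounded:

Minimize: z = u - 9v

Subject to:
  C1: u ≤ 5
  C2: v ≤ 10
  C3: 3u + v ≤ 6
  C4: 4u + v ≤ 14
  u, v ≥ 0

Feasible with a bounded optimal solution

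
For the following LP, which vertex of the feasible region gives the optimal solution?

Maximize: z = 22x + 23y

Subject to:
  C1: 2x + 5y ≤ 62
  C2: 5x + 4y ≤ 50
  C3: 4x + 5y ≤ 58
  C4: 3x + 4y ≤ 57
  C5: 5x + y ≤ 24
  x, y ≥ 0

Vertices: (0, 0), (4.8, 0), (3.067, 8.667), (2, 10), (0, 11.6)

Evaluate the objective at each vertex of the feasible region:
  z(0, 0) = 0
  z(4.8, 0) = 105.6
  z(3.067, 8.667) = 266.8
  z(2, 10) = 274  ←
  z(0, 11.6) = 266.8
The maximum is at x = 2, y = 10.

(2, 10)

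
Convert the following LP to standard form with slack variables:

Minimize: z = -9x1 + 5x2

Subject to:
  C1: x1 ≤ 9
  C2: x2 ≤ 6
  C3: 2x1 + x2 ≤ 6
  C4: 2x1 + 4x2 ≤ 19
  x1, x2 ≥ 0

min z = -9x1 + 5x2

s.t.
  x1 + s1 = 9
  x2 + s2 = 6
  2x1 + x2 + s3 = 6
  2x1 + 4x2 + s4 = 19
  x1, x2, s1, s2, s3, s4 ≥ 0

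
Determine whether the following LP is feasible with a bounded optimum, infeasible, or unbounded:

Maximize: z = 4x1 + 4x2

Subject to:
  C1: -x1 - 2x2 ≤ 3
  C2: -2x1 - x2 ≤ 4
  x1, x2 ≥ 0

Unbounded (objective can increase without bound)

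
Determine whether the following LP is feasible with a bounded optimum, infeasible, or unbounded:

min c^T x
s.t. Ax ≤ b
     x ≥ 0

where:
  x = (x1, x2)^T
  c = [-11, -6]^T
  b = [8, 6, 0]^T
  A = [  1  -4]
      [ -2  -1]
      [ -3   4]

Unbounded (objective can decrease without bound)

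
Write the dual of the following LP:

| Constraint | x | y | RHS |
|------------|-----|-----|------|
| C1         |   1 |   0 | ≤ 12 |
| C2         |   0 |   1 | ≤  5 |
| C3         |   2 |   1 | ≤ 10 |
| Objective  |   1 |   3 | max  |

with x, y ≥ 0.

Primal max cᵀx s.t. Ax ≤ b, x ≥ 0  →  Dual min bᵀy s.t. Aᵀy ≥ c, y ≥ 0.

Minimize: z = 12y1 + 5y2 + 10y3

Subject to:
  y1 + 2y3 ≥ 1
  y2 + y3 ≥ 3
  y1, y2, y3 ≥ 0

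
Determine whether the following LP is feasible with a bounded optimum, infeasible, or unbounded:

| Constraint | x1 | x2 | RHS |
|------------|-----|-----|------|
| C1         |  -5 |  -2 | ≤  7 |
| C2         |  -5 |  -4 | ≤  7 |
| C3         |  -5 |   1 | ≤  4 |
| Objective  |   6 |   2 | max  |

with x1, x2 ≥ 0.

Unbounded (objective can increase without bound)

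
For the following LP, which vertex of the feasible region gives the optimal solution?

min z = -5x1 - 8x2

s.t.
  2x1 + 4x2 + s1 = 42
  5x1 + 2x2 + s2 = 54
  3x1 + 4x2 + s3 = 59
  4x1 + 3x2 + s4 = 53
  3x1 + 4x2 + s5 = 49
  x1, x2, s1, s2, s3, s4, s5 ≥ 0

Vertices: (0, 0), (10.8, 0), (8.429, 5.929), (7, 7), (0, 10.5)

Evaluate the objective at each vertex of the feasible region:
  z(0, 0) = 0
  z(10.8, 0) = -54
  z(8.429, 5.929) = -89.57
  z(7, 7) = -91  ←
  z(0, 10.5) = -84
The minimum is at x1 = 7, x2 = 7.

(7, 7)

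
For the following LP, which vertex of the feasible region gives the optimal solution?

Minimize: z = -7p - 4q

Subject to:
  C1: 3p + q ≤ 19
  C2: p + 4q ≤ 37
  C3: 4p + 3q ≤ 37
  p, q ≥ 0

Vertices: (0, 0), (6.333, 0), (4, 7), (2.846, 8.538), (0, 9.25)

Evaluate the objective at each vertex of the feasible region:
  z(0, 0) = 0
  z(6.333, 0) = -44.33
  z(4, 7) = -56  ←
  z(2.846, 8.538) = -54.08
  z(0, 9.25) = -37
The minimum is at p = 4, q = 7.

(4, 7)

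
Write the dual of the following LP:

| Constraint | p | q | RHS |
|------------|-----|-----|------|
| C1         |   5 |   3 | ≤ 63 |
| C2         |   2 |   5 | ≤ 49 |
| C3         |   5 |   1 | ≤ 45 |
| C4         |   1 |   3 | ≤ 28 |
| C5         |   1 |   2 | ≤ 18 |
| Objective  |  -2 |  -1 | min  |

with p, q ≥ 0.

Primal min cᵀx s.t. Ax ≤ b, x ≥ 0  →  Dual max −bᵀy s.t. Aᵀy ≥ −c, y ≥ 0.

Maximize: z = -63y1 - 49y2 - 45y3 - 28y4 - 18y5

Subject to:
  5y1 + 2y2 + 5y3 + y4 + y5 ≥ 2
  3y1 + 5y2 + y3 + 3y4 + 2y5 ≥ 1
  y1, y2, y3, y4, y5 ≥ 0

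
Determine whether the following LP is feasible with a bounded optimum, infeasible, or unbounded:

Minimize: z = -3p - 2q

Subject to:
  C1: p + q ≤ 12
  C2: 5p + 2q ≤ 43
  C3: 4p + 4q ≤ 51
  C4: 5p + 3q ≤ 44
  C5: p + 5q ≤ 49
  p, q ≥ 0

Feasible with a bounded optimal solution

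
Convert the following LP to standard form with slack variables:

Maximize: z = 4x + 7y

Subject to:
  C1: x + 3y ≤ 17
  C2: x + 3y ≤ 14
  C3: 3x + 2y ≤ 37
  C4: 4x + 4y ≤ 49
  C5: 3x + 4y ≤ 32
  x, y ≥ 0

max z = 4x + 7y

s.t.
  x + 3y + s1 = 17
  x + 3y + s2 = 14
  3x + 2y + s3 = 37
  4x + 4y + s4 = 49
  3x + 4y + s5 = 32
  x, y, s1, s2, s3, s4, s5 ≥ 0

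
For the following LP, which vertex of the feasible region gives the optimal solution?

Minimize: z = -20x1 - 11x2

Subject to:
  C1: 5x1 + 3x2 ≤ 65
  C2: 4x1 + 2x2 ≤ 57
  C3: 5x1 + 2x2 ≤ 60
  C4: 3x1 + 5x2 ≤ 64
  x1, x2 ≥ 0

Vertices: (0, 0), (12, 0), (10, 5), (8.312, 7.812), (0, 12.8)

Evaluate the objective at each vertex of the feasible region:
  z(0, 0) = 0
  z(12, 0) = -240
  z(10, 5) = -255  ←
  z(8.312, 7.812) = -252.2
  z(0, 12.8) = -140.8
The minimum is at x1 = 10, x2 = 5.

(10, 5)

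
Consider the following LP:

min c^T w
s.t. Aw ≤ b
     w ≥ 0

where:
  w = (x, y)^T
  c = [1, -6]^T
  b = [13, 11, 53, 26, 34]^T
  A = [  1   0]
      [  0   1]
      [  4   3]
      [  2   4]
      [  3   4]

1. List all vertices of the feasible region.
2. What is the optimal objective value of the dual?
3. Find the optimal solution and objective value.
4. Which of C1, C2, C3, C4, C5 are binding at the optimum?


1. (0, 0), (11.33, 0), (8, 2.5), (0, 6.5)
2. -39
3. x = 0, y = 6.5, z = -39
4. C4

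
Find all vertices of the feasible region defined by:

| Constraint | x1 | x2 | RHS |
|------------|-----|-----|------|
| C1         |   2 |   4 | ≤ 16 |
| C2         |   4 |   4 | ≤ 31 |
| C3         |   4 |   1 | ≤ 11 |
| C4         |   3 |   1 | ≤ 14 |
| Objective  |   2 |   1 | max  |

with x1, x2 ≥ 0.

(0, 0), (2.75, 0), (2, 3), (0, 4)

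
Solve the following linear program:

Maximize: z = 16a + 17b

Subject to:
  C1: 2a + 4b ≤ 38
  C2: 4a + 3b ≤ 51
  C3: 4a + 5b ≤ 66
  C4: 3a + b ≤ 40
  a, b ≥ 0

Evaluate the objective at each vertex of the feasible region:
  z(0, 0) = 0
  z(12.75, 0) = 204
  z(9, 5) = 229  ←
  z(0, 9.5) = 161.5
The maximum is at a = 9, b = 5.

a = 9, b = 5, z = 229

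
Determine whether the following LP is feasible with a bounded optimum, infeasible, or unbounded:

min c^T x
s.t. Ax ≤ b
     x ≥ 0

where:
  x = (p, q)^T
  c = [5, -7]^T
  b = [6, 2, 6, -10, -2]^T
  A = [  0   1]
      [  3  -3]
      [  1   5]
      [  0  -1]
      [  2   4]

Infeasible (no feasible solution exists)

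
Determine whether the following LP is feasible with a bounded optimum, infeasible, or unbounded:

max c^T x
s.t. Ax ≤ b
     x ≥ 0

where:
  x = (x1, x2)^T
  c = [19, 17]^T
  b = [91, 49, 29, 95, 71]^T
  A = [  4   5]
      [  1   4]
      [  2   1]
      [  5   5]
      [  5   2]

Feasible with a bounded optimal solution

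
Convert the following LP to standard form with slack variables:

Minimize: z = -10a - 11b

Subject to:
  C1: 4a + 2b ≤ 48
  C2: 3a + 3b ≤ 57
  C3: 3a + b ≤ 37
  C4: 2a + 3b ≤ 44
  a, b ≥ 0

min z = -10a - 11b

s.t.
  4a + 2b + s1 = 48
  3a + 3b + s2 = 57
  3a + b + s3 = 37
  2a + 3b + s4 = 44
  a, b, s1, s2, s3, s4 ≥ 0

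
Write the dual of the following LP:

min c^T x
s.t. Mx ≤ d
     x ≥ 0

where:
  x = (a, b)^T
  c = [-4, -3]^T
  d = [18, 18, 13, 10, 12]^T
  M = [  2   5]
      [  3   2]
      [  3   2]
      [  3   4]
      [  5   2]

Primal min cᵀx s.t. Ax ≤ b, x ≥ 0  →  Dual max −bᵀy s.t. Aᵀy ≥ −c, y ≥ 0.

Maximize: z = -18y1 - 18y2 - 13y3 - 10y4 - 12y5

Subject to:
  2y1 + 3y2 + 3y3 + 3y4 + 5y5 ≥ 4
  5y1 + 2y2 + 2y3 + 4y4 + 2y5 ≥ 3
  y1, y2, y3, y4, y5 ≥ 0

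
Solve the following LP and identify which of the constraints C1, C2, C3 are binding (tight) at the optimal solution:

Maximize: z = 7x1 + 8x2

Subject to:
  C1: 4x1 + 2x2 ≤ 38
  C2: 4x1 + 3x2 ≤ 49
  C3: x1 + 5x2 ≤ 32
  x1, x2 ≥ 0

At x1 = 7, x2 = 5, compute slack b - a·x for each constraint:
  C1: 38 − 38 = 0  (binding)
  C2: 49 − 43 = 6  (slack)
  C3: 32 − 32 = 0  (binding)

Optimal: x1 = 7, x2 = 5
Binding: C1, C3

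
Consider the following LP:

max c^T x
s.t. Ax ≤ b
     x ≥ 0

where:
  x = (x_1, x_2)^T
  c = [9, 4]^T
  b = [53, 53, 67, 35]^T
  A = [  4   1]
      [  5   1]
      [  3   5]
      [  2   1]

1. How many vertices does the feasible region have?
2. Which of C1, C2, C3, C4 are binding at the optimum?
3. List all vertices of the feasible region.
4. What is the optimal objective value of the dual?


1. 4
2. C2, C3
3. (0, 0), (10.6, 0), (9, 8), (0, 13.4)
4. 113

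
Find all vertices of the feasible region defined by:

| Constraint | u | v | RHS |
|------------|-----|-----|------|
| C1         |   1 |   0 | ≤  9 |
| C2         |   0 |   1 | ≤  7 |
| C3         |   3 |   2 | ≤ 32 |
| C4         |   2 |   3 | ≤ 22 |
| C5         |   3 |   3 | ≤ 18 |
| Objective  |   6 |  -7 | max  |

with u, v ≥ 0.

(0, 0), (6, 0), (0, 6)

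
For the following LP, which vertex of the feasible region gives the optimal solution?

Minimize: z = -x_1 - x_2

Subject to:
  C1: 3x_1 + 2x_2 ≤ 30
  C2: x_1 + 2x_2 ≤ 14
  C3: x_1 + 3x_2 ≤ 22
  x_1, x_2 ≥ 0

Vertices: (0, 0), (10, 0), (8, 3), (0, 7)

Evaluate the objective at each vertex of the feasible region:
  z(0, 0) = 0
  z(10, 0) = -10
  z(8, 3) = -11  ←
  z(0, 7) = -7
The minimum is at x_1 = 8, x_2 = 3.

(8, 3)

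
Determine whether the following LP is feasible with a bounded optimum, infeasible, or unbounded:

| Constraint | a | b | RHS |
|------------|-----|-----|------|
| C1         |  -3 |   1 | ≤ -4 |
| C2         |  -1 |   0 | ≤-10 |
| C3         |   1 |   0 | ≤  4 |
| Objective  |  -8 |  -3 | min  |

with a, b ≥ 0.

Infeasible (no feasible solution exists)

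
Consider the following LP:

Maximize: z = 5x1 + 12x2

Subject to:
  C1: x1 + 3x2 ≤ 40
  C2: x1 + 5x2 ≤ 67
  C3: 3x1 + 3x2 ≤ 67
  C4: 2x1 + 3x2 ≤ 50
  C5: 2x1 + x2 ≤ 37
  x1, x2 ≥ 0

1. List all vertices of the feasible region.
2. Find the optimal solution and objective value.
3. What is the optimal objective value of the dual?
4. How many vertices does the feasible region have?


1. (0, 0), (18.5, 0), (15.25, 6.5), (10, 10), (0, 13.33)
2. x1 = 10, x2 = 10, z = 170
3. 170
4. 5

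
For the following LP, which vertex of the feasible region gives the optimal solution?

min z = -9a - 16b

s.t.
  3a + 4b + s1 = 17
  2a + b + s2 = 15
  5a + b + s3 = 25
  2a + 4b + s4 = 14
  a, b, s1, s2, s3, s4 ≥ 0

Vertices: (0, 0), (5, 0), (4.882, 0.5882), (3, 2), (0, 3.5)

Evaluate the objective at each vertex of the feasible region:
  z(0, 0) = 0
  z(5, 0) = -45
  z(4.882, 0.5882) = -53.35
  z(3, 2) = -59  ←
  z(0, 3.5) = -56
The minimum is at a = 3, b = 2.

(3, 2)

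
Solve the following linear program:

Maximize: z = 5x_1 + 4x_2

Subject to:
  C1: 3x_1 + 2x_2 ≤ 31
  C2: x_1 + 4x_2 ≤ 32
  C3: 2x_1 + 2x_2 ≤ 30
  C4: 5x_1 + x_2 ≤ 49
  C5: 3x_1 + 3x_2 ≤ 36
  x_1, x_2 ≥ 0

Evaluate the objective at each vertex of the feasible region:
  z(0, 0) = 0
  z(9.8, 0) = 49
  z(9.571, 1.143) = 52.43
  z(7, 5) = 55  ←
  z(5.333, 6.667) = 53.33
  z(0, 8) = 32
The maximum is at x_1 = 7, x_2 = 5.

x_1 = 7, x_2 = 5, z = 55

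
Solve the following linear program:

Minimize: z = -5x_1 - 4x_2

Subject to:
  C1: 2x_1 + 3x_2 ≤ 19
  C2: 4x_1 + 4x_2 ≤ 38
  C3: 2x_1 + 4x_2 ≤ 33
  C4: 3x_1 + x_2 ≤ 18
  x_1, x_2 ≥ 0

Evaluate the objective at each vertex of the feasible region:
  z(0, 0) = 0
  z(6, 0) = -30
  z(5, 3) = -37  ←
  z(0, 6.333) = -25.33
The minimum is at x_1 = 5, x_2 = 3.

x_1 = 5, x_2 = 3, z = -37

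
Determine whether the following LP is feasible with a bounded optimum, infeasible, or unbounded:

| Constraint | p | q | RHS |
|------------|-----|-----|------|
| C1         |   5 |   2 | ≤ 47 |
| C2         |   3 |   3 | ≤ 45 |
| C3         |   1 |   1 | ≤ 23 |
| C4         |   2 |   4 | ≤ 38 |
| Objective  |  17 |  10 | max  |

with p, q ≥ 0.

Feasible with a bounded optimal solution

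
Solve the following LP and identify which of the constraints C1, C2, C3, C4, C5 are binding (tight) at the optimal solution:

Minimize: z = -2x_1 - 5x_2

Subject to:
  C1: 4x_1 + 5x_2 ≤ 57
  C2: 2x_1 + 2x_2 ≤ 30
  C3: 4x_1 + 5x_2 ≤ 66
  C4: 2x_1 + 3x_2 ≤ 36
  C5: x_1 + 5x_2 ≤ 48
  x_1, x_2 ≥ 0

At x_1 = 3, x_2 = 9, compute slack b - a·x for each constraint:
  C1: 57 − 57 = 0  (binding)
  C2: 30 − 24 = 6  (slack)
  C3: 66 − 57 = 9  (slack)
  C4: 36 − 33 = 3  (slack)
  C5: 48 − 48 = 0  (binding)

Optimal: x_1 = 3, x_2 = 9
Binding: C1, C5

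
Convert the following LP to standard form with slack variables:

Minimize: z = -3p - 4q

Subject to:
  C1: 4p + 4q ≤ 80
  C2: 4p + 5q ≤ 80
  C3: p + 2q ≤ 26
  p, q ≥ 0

min z = -3p - 4q

s.t.
  4p + 4q + s1 = 80
  4p + 5q + s2 = 80
  p + 2q + s3 = 26
  p, q, s1, s2, s3 ≥ 0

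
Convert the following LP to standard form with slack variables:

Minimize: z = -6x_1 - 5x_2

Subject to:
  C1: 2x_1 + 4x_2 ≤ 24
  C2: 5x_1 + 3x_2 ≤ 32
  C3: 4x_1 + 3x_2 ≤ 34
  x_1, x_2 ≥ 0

min z = -6x_1 - 5x_2

s.t.
  2x_1 + 4x_2 + s1 = 24
  5x_1 + 3x_2 + s2 = 32
  4x_1 + 3x_2 + s3 = 34
  x_1, x_2, s1, s2, s3 ≥ 0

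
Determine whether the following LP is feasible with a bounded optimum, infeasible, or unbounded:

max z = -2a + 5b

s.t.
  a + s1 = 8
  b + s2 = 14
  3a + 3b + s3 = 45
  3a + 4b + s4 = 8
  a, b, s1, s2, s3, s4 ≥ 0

Feasible with a bounded optimal solution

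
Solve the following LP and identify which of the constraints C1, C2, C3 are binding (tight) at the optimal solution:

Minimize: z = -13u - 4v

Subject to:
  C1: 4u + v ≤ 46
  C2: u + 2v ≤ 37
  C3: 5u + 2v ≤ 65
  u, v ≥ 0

At u = 9, v = 10, compute slack b - a·x for each constraint:
  C1: 46 − 46 = 0  (binding)
  C2: 37 − 29 = 8  (slack)
  C3: 65 − 65 = 0  (binding)

Optimal: u = 9, v = 10
Binding: C1, C3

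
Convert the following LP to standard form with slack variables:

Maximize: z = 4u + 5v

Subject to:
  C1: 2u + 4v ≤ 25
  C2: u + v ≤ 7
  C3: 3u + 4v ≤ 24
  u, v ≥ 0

max z = 4u + 5v

s.t.
  2u + 4v + s1 = 25
  u + v + s2 = 7
  3u + 4v + s3 = 24
  u, v, s1, s2, s3 ≥ 0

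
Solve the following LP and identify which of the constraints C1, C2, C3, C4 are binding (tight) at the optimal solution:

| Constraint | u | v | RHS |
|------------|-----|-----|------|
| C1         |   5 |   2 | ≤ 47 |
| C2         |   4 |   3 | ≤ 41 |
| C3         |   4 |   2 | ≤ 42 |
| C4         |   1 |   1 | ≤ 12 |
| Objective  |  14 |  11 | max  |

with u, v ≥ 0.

At u = 5, v = 7, compute slack b - a·x for each constraint:
  C1: 47 − 39 = 8  (slack)
  C2: 41 − 41 = 0  (binding)
  C3: 42 − 34 = 8  (slack)
  C4: 12 − 12 = 0  (binding)

Optimal: u = 5, v = 7
Binding: C2, C4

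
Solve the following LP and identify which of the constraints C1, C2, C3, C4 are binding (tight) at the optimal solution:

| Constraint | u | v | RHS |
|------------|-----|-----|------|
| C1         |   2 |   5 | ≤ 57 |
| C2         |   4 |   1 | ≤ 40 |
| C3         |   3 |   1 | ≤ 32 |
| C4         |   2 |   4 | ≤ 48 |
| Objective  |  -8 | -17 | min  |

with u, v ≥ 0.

At u = 6, v = 9, compute slack b - a·x for each constraint:
  C1: 57 − 57 = 0  (binding)
  C2: 40 − 33 = 7  (slack)
  C3: 32 − 27 = 5  (slack)
  C4: 48 − 48 = 0  (binding)

Optimal: u = 6, v = 9
Binding: C1, C4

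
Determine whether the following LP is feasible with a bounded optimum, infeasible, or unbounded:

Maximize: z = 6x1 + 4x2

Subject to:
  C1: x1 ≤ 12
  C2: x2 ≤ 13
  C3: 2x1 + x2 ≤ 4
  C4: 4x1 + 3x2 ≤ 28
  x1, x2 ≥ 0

Feasible with a bounded optimal solution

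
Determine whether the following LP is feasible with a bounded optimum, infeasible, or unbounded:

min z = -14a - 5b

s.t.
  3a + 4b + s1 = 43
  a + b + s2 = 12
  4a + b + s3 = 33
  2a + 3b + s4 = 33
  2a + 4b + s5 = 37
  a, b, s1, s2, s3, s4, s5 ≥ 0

Feasible with a bounded optimal solution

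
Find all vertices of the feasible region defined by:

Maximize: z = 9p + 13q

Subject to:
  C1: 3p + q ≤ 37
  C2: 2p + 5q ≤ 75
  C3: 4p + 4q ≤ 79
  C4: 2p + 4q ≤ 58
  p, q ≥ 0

(0, 0), (12.33, 0), (9, 10), (0, 14.5)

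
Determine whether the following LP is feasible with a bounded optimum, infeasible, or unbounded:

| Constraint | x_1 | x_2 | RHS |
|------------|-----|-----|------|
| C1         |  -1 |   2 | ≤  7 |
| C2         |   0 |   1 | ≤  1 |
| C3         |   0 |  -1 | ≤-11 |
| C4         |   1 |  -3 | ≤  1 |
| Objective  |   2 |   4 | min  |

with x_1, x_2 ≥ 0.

Infeasible (no feasible solution exists)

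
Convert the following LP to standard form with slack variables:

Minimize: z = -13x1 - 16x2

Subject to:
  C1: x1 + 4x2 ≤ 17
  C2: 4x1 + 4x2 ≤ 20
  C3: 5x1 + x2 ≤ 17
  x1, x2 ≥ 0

min z = -13x1 - 16x2

s.t.
  x1 + 4x2 + s1 = 17
  4x1 + 4x2 + s2 = 20
  5x1 + x2 + s3 = 17
  x1, x2, s1, s2, s3 ≥ 0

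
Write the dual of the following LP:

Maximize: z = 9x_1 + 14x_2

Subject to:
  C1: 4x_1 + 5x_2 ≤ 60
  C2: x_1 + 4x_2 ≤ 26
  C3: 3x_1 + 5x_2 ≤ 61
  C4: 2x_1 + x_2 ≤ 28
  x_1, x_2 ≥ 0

Primal max cᵀx s.t. Ax ≤ b, x ≥ 0  →  Dual min bᵀy s.t. Aᵀy ≥ c, y ≥ 0.

Minimize: z = 60y1 + 26y2 + 61y3 + 28y4

Subject to:
  4y1 + y2 + 3y3 + 2y4 ≥ 9
  5y1 + 4y2 + 5y3 + y4 ≥ 14
  y1, y2, y3, y4 ≥ 0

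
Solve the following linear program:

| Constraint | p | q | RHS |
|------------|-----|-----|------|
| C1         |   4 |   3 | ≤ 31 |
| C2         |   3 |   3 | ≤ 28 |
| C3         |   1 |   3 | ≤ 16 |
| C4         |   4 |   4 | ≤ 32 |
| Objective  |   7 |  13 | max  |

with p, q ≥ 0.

Evaluate the objective at each vertex of the feasible region:
  z(0, 0) = 0
  z(7.75, 0) = 54.25
  z(7, 1) = 62
  z(4, 4) = 80  ←
  z(0, 5.333) = 69.33
The maximum is at p = 4, q = 4.

p = 4, q = 4, z = 80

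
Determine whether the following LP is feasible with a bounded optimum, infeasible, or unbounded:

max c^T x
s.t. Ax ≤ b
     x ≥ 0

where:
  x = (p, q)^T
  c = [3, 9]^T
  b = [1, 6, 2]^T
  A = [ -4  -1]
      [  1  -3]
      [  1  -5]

Unbounded (objective can increase without bound)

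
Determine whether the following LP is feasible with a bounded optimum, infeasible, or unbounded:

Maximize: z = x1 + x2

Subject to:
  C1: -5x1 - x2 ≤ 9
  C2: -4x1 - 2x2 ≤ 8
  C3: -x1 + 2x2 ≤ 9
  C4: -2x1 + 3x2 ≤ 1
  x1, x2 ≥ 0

Unbounded (objective can increase without bound)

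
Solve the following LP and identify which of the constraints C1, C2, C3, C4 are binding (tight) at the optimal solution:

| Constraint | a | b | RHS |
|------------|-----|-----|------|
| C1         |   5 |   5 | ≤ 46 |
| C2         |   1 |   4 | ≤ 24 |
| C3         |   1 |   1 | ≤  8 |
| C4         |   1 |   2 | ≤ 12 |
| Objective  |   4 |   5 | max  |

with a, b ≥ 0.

At a = 4, b = 4, compute slack b - a·x for each constraint:
  C1: 46 − 40 = 6  (slack)
  C2: 24 − 20 = 4  (slack)
  C3: 8 − 8 = 0  (binding)
  C4: 12 − 12 = 0  (binding)

Optimal: a = 4, b = 4
Binding: C3, C4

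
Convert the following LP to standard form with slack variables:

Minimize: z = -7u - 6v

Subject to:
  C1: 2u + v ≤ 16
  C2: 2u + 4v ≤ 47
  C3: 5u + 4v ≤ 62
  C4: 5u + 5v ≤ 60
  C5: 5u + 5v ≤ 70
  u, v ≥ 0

min z = -7u - 6v

s.t.
  2u + v + s1 = 16
  2u + 4v + s2 = 47
  5u + 4v + s3 = 62
  5u + 5v + s4 = 60
  5u + 5v + s5 = 70
  u, v, s1, s2, s3, s4, s5 ≥ 0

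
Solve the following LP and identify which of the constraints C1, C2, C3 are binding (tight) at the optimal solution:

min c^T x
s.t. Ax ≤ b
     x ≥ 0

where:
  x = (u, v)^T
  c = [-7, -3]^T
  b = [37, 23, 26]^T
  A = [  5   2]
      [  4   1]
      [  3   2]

At u = 4, v = 7, compute slack b - a·x for each constraint:
  C1: 37 − 34 = 3  (slack)
  C2: 23 − 23 = 0  (binding)
  C3: 26 − 26 = 0  (binding)

Optimal: u = 4, v = 7
Binding: C2, C3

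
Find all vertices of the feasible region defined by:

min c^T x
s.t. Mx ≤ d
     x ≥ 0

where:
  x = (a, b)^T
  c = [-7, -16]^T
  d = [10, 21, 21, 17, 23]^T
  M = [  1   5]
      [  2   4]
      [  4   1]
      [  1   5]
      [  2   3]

(0, 0), (5.25, 0), (5, 1), (0, 2)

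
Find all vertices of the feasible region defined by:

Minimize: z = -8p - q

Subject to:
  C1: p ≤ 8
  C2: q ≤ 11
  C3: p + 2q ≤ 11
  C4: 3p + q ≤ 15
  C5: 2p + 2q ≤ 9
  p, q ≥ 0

(0, 0), (4.5, 0), (0, 4.5)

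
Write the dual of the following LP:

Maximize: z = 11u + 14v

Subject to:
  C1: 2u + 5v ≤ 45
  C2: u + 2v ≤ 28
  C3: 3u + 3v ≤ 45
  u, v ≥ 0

Primal max cᵀx s.t. Ax ≤ b, x ≥ 0  →  Dual min bᵀy s.t. Aᵀy ≥ c, y ≥ 0.

Minimize: z = 45y1 + 28y2 + 45y3

Subject to:
  2y1 + y2 + 3y3 ≥ 11
  5y1 + 2y2 + 3y3 ≥ 14
  y1, y2, y3 ≥ 0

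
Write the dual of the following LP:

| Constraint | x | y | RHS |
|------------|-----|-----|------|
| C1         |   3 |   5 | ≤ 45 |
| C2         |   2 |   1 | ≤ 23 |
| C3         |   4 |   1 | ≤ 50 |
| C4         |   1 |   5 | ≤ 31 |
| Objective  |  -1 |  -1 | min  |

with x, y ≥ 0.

Primal min cᵀx s.t. Ax ≤ b, x ≥ 0  →  Dual max −bᵀy s.t. Aᵀy ≥ −c, y ≥ 0.

Maximize: z = -45y1 - 23y2 - 50y3 - 31y4

Subject to:
  3y1 + 2y2 + 4y3 + y4 ≥ 1
  5y1 + y2 + y3 + 5y4 ≥ 1
  y1, y2, y3, y4 ≥ 0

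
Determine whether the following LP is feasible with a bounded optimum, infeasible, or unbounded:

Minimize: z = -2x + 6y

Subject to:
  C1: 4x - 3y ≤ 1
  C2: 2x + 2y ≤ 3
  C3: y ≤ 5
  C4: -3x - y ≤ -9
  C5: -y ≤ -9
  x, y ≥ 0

Infeasible (no feasible solution exists)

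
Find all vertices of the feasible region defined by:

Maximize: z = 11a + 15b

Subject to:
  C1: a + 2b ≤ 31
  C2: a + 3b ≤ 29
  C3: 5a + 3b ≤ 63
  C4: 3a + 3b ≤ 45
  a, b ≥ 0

(0, 0), (12.6, 0), (9, 6), (8, 7), (0, 9.667)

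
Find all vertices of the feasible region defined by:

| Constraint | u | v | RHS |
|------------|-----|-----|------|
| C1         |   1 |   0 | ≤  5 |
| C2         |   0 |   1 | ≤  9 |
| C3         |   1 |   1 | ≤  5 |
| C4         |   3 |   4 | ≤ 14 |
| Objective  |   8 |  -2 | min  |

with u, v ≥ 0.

(0, 0), (4.667, 0), (0, 3.5)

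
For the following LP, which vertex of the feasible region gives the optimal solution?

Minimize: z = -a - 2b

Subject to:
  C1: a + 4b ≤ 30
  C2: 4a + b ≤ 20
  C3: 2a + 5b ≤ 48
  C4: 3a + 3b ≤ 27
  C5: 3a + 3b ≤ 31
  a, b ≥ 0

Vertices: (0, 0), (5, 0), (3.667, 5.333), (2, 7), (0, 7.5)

Evaluate the objective at each vertex of the feasible region:
  z(0, 0) = 0
  z(5, 0) = -5
  z(3.667, 5.333) = -14.33
  z(2, 7) = -16  ←
  z(0, 7.5) = -15
The minimum is at a = 2, b = 7.

(2, 7)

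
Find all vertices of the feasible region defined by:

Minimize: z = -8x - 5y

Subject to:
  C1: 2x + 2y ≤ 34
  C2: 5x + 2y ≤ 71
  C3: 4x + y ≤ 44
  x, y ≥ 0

(0, 0), (11, 0), (9, 8), (0, 17)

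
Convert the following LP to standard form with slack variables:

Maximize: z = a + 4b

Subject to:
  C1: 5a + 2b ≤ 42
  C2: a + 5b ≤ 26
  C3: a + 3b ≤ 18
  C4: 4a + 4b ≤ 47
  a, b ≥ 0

max z = a + 4b

s.t.
  5a + 2b + s1 = 42
  a + 5b + s2 = 26
  a + 3b + s3 = 18
  4a + 4b + s4 = 47
  a, b, s1, s2, s3, s4 ≥ 0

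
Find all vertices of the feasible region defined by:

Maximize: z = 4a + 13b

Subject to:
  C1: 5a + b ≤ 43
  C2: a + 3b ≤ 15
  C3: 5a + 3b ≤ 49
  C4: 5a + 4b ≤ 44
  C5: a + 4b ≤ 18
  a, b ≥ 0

(0, 0), (8.6, 0), (8.533, 0.3333), (6.545, 2.818), (6, 3), (0, 4.5)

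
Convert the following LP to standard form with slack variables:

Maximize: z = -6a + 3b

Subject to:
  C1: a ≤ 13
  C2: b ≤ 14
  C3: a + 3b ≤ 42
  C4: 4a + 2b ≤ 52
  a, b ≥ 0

max z = -6a + 3b

s.t.
  a + s1 = 13
  b + s2 = 14
  a + 3b + s3 = 42
  4a + 2b + s4 = 52
  a, b, s1, s2, s3, s4 ≥ 0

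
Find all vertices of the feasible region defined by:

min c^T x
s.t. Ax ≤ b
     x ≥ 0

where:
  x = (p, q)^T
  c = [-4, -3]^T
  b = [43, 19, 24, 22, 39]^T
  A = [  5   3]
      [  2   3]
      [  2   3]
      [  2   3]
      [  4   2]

(0, 0), (8.6, 0), (8, 1), (0, 6.333)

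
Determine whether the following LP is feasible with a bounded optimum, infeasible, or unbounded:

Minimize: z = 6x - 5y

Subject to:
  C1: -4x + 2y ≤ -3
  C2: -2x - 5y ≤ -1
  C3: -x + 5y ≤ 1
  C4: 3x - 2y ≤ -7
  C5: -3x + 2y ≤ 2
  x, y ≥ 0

Infeasible (no feasible solution exists)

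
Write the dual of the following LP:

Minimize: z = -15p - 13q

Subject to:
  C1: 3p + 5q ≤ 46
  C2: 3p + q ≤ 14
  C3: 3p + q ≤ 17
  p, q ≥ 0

Primal min cᵀx s.t. Ax ≤ b, x ≥ 0  →  Dual max −bᵀy s.t. Aᵀy ≥ −c, y ≥ 0.

Maximize: z = -46y1 - 14y2 - 17y3

Subject to:
  3y1 + 3y2 + 3y3 ≥ 15
  5y1 + y2 + y3 ≥ 13
  y1, y2, y3 ≥ 0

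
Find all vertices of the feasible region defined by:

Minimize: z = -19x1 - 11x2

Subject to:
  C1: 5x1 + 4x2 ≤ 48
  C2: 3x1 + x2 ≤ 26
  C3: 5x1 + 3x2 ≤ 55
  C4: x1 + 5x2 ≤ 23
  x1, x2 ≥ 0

(0, 0), (8.667, 0), (8, 2), (7.048, 3.19), (0, 4.6)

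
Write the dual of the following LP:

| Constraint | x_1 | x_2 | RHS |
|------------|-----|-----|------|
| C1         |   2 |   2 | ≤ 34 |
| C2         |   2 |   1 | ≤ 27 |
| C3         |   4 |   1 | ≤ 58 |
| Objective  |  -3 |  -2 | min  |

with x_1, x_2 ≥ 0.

Primal min cᵀx s.t. Ax ≤ b, x ≥ 0  →  Dual max −bᵀy s.t. Aᵀy ≥ −c, y ≥ 0.

Maximize: z = -34y1 - 27y2 - 58y3

Subject to:
  2y1 + 2y2 + 4y3 ≥ 3
  2y1 + y2 + y3 ≥ 2
  y1, y2, y3 ≥ 0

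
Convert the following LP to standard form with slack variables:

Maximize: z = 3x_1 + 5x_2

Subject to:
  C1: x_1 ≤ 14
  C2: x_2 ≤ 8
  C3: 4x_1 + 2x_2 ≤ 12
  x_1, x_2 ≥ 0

max z = 3x_1 + 5x_2

s.t.
  x_1 + s1 = 14
  x_2 + s2 = 8
  4x_1 + 2x_2 + s3 = 12
  x_1, x_2, s1, s2, s3 ≥ 0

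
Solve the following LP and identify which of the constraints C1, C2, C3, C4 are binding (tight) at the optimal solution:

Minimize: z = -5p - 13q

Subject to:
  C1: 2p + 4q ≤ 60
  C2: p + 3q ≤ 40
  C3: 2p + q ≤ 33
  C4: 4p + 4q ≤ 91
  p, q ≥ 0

At p = 10, q = 10, compute slack b - a·x for each constraint:
  C1: 60 − 60 = 0  (binding)
  C2: 40 − 40 = 0  (binding)
  C3: 33 − 30 = 3  (slack)
  C4: 91 − 80 = 11  (slack)

Optimal: p = 10, q = 10
Binding: C1, C2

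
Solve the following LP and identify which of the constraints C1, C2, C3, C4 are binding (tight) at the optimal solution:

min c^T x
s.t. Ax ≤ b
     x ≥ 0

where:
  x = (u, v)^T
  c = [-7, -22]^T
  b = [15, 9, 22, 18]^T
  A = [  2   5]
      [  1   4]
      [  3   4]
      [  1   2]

At u = 5, v = 1, compute slack b - a·x for each constraint:
  C1: 15 − 15 = 0  (binding)
  C2: 9 − 9 = 0  (binding)
  C3: 22 − 19 = 3  (slack)
  C4: 18 − 7 = 11  (slack)

Optimal: u = 5, v = 1
Binding: C1, C2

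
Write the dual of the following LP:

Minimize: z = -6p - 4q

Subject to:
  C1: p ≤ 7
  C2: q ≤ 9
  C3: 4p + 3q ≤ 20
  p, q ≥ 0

Primal min cᵀx s.t. Ax ≤ b, x ≥ 0  →  Dual max −bᵀy s.t. Aᵀy ≥ −c, y ≥ 0.

Maximize: z = -7y1 - 9y2 - 20y3

Subject to:
  y1 + 4y3 ≥ 6
  y2 + 3y3 ≥ 4
  y1, y2, y3 ≥ 0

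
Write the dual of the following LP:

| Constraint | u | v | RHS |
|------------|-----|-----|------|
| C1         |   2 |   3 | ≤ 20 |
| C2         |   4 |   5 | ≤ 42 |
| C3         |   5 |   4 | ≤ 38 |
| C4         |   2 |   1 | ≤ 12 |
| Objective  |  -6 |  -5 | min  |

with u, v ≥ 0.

Primal min cᵀx s.t. Ax ≤ b, x ≥ 0  →  Dual max −bᵀy s.t. Aᵀy ≥ −c, y ≥ 0.

Maximize: z = -20y1 - 42y2 - 38y3 - 12y4

Subject to:
  2y1 + 4y2 + 5y3 + 2y4 ≥ 6
  3y1 + 5y2 + 4y3 + y4 ≥ 5
  y1, y2, y3, y4 ≥ 0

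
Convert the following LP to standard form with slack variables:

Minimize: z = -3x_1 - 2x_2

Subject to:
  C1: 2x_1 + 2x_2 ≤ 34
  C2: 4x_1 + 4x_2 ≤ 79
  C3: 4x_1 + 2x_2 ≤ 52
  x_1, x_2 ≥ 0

min z = -3x_1 - 2x_2

s.t.
  2x_1 + 2x_2 + s1 = 34
  4x_1 + 4x_2 + s2 = 79
  4x_1 + 2x_2 + s3 = 52
  x_1, x_2, s1, s2, s3 ≥ 0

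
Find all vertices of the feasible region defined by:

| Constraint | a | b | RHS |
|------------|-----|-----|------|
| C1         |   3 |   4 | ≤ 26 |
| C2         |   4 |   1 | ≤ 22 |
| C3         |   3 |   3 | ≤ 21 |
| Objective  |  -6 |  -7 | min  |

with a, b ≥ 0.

(0, 0), (5.5, 0), (5, 2), (2, 5), (0, 6.5)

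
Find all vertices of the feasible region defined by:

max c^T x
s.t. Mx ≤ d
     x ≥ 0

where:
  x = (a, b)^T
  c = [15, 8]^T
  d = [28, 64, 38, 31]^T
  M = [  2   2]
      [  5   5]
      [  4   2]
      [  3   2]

(0, 0), (9.5, 0), (7, 5), (5.4, 7.4), (0, 12.8)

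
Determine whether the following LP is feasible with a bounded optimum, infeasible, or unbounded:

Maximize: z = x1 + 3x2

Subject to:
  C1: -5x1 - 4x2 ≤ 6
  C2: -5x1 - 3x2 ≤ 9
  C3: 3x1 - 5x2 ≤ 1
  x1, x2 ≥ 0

Unbounded (objective can increase without bound)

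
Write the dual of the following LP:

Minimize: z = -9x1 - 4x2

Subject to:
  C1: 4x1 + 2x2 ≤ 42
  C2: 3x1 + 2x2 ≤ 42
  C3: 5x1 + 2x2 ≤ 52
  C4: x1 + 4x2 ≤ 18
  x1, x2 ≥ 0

Primal min cᵀx s.t. Ax ≤ b, x ≥ 0  →  Dual max −bᵀy s.t. Aᵀy ≥ −c, y ≥ 0.

Maximize: z = -42y1 - 42y2 - 52y3 - 18y4

Subject to:
  4y1 + 3y2 + 5y3 + y4 ≥ 9
  2y1 + 2y2 + 2y3 + 4y4 ≥ 4
  y1, y2, y3, y4 ≥ 0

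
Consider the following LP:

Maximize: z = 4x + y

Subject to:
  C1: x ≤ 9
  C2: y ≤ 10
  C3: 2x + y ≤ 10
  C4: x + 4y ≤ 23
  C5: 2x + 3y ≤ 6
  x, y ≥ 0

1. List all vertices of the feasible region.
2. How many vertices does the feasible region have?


1. (0, 0), (3, 0), (0, 2)
2. 3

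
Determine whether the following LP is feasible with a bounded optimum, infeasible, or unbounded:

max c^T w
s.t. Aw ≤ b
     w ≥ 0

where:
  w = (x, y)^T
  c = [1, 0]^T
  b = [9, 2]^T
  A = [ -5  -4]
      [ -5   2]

Unbounded (objective can increase without bound)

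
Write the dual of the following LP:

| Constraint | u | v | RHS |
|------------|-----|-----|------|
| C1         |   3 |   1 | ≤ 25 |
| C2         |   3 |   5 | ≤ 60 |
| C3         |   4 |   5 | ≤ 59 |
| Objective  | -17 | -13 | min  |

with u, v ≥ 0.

Primal min cᵀx s.t. Ax ≤ b, x ≥ 0  →  Dual max −bᵀy s.t. Aᵀy ≥ −c, y ≥ 0.

Maximize: z = -25y1 - 60y2 - 59y3

Subject to:
  3y1 + 3y2 + 4y3 ≥ 17
  y1 + 5y2 + 5y3 ≥ 13
  y1, y2, y3 ≥ 0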